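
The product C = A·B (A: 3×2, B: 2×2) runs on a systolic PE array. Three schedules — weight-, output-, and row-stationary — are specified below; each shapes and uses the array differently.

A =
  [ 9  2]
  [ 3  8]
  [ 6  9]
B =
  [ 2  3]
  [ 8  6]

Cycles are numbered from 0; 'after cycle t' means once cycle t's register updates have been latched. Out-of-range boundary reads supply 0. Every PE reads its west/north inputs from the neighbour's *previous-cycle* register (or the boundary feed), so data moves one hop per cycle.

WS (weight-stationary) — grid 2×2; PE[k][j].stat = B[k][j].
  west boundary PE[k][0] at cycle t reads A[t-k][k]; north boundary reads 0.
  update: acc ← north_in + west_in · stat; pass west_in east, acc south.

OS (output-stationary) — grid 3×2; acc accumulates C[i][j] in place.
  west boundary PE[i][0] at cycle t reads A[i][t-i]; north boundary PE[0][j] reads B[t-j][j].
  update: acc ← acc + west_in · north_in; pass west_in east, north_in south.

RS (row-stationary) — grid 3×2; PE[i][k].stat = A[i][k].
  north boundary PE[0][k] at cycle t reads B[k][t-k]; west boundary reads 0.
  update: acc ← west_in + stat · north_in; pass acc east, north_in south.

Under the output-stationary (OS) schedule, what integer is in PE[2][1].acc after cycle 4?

Tracing OS — 3×2 array, target PE[2][1]:
  @0  [1,1]  acc 0  |  →0  ↓0
  @0  [2,0]  acc 0  |  →0  ↓0
  @0  [2,1]  acc 0  |  →0  ↓0
  @1  [1,1]  acc 0  |  →0  ↓0
  @1  [2,0]  acc 0  |  →0  ↓0
  @1  [2,1]  acc 0  |  →0  ↓0
  @2  [1,1]  acc 9  |  →3  ↓3
  @2  [2,0]  acc 12  |  →6  ↓2
  @2  [2,1]  acc 0  |  →0  ↓0
  @3  [1,1]  acc 57  |  →8  ↓6
  @3  [2,0]  acc 84  |  →9  ↓8
  @3  [2,1]  acc 18  |  →6  ↓3
  @4  [1,1]  acc 57  |  →0  ↓0
  @4  [2,0]  acc 84  |  →0  ↓0
  @4  [2,1]  acc 72  |  →9  ↓6

PE[2][1].acc = 72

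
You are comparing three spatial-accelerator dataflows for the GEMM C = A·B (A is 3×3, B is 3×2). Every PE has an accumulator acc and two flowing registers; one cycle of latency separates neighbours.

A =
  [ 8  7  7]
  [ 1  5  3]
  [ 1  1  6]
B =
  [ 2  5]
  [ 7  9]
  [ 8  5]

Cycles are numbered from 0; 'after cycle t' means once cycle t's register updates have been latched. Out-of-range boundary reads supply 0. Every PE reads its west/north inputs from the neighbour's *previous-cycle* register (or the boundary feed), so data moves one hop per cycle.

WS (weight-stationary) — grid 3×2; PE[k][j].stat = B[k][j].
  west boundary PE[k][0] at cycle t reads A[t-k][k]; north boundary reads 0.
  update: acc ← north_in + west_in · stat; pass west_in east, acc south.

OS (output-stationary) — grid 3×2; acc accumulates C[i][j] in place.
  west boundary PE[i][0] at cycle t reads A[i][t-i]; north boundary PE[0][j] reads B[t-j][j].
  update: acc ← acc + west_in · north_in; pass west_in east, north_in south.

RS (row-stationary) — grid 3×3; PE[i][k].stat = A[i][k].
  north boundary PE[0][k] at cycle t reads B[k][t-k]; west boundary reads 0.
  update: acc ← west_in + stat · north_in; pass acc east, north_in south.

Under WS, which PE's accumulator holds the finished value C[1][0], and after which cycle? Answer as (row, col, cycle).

(row, col, cycle) = (2, 0, 3)

WS — PE[2][0] is where C[1][0] collects:
  c0 r2c0: 0 / 0 / 0
  c1 r2c0: 0 / 0 / 0
  c2 r2c0: 121 / 7 / 121
  c3 r2c0: 61 / 3 / 61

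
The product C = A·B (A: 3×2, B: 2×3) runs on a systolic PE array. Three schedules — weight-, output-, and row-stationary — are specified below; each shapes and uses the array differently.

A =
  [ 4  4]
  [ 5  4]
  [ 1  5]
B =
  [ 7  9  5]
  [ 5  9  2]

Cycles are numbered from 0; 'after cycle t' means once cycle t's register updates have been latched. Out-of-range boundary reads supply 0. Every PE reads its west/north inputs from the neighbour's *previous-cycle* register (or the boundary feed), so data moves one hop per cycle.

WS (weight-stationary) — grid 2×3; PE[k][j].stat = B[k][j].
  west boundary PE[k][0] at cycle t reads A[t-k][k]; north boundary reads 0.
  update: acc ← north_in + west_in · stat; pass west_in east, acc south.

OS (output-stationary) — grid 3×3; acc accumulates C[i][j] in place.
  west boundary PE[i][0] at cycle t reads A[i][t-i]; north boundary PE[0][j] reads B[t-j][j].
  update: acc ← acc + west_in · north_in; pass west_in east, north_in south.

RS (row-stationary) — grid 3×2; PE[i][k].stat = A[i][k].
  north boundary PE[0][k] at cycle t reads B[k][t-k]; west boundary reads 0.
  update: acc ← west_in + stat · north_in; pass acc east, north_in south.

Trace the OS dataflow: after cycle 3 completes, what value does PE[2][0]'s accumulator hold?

OS (3×3). Following PE[2][0] plus its west/north inputs:
  @0  [1,0]  acc 0  |  →0  ↓0
  @0  [2,0]  acc 0  |  →0  ↓0
  @1  [1,0]  acc 35  |  →5  ↓7
  @1  [2,0]  acc 0  |  →0  ↓0
  @2  [1,0]  acc 55  |  →4  ↓5
  @2  [2,0]  acc 7  |  →1  ↓7
  @3  [1,0]  acc 55  |  →0  ↓0
  @3  [2,0]  acc 32  |  →5  ↓5

PE[2][0].acc = 32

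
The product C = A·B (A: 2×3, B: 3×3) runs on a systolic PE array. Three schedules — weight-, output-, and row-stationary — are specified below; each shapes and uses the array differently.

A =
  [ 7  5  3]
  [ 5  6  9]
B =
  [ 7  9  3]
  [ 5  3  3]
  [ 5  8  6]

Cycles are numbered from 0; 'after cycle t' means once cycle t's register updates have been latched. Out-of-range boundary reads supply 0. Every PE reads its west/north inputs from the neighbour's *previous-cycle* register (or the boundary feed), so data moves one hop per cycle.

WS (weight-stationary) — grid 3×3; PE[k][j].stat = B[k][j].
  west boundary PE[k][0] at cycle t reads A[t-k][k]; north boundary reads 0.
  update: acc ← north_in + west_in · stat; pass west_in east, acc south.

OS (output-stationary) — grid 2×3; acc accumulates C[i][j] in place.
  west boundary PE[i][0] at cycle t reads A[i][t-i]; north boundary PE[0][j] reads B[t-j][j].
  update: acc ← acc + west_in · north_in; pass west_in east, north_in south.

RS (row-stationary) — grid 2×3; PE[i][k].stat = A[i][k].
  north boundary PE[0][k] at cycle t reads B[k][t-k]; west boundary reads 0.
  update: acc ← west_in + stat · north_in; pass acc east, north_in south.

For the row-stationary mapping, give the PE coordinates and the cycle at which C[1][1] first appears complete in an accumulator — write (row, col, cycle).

Under RS, C[1][1] lands at PE[1][2]:
  @0  [1,2]  acc 0  |  →0  ↓0
  @1  [1,2]  acc 0  |  →0  ↓0
  @2  [1,2]  acc 0  |  →0  ↓0
  @3  [1,2]  acc 110  |  →110  ↓5
  @4  [1,2]  acc 135  |  →135  ↓8

(row, col, cycle) = (1, 2, 4)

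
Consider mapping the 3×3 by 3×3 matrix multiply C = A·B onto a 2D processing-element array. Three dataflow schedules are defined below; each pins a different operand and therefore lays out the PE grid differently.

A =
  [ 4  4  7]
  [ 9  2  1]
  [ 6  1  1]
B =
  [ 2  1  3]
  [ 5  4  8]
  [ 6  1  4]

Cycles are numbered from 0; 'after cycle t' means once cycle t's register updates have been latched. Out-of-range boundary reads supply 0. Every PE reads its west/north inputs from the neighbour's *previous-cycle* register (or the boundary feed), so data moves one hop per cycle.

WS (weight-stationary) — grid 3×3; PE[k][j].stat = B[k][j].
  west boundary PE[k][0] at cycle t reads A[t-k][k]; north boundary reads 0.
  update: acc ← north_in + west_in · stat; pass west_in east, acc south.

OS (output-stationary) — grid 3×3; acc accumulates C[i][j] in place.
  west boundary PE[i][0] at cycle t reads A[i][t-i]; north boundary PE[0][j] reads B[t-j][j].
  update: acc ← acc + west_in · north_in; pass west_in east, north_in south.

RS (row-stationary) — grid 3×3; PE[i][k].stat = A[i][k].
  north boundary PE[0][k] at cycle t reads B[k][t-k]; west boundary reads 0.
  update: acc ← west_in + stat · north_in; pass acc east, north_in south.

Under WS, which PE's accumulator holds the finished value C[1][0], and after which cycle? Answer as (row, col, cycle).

WS — PE[2][0] is where C[1][0] collects:
  c0 r2c0: 0 / 0 / 0
  c1 r2c0: 0 / 0 / 0
  c2 r2c0: 70 / 7 / 70
  c3 r2c0: 34 / 1 / 34

(row, col, cycle) = (2, 0, 3)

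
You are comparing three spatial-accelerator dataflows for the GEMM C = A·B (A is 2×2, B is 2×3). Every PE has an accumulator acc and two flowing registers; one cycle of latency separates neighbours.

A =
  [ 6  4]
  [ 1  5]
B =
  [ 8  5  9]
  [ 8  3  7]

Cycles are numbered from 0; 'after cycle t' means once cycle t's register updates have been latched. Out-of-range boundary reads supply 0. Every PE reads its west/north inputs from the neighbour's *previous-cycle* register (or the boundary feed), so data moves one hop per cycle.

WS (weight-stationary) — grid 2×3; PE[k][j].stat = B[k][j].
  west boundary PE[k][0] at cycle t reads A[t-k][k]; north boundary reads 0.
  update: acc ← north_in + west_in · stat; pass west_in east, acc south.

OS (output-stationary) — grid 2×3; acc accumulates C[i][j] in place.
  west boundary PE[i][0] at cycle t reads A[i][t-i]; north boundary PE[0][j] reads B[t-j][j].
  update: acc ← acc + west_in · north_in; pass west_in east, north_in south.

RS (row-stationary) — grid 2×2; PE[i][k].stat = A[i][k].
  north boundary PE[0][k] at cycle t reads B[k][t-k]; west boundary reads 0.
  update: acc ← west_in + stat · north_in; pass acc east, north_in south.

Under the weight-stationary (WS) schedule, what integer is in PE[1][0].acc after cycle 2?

WS on a 2×3 grid — tracing PE[1][0] and its feeders:
  0: (0,0).acc=48  regs=<6,48>
  0: (1,0).acc=0  regs=<0,0>
  1: (0,0).acc=8  regs=<1,8>
  1: (1,0).acc=80  regs=<4,80>
  2: (0,0).acc=0  regs=<0,0>
  2: (1,0).acc=48  regs=<5,48>

PE[1][0].acc = 48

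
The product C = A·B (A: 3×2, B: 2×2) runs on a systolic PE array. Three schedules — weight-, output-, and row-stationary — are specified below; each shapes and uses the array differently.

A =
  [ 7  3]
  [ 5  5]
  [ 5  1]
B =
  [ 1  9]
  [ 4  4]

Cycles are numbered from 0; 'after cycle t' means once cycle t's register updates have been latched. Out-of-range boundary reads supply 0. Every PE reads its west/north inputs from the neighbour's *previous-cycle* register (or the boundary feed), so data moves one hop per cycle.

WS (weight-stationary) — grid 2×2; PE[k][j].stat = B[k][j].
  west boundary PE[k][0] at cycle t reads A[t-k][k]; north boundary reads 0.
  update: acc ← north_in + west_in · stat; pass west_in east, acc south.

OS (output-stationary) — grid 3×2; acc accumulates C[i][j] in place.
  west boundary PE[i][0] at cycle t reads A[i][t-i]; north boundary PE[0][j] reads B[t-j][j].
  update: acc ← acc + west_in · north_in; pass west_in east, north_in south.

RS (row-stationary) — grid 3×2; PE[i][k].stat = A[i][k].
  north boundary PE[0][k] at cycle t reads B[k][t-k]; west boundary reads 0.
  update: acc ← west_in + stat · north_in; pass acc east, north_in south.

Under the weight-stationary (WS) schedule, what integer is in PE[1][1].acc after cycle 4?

Tracing WS — 2×2 array, target PE[1][1]:
  after 0 — PE[0][1] acc=0, pass-E 0, pass-S 0
  after 0 — PE[1][0] acc=0, pass-E 0, pass-S 0
  after 0 — PE[1][1] acc=0, pass-E 0, pass-S 0
  after 1 — PE[0][1] acc=63, pass-E 7, pass-S 63
  after 1 — PE[1][0] acc=19, pass-E 3, pass-S 19
  after 1 — PE[1][1] acc=0, pass-E 0, pass-S 0
  after 2 — PE[0][1] acc=45, pass-E 5, pass-S 45
  after 2 — PE[1][0] acc=25, pass-E 5, pass-S 25
  after 2 — PE[1][1] acc=75, pass-E 3, pass-S 75
  after 3 — PE[0][1] acc=45, pass-E 5, pass-S 45
  after 3 — PE[1][0] acc=9, pass-E 1, pass-S 9
  after 3 — PE[1][1] acc=65, pass-E 5, pass-S 65
  after 4 — PE[0][1] acc=0, pass-E 0, pass-S 0
  after 4 — PE[1][0] acc=0, pass-E 0, pass-S 0
  after 4 — PE[1][1] acc=49, pass-E 1, pass-S 49

PE[1][1].acc = 49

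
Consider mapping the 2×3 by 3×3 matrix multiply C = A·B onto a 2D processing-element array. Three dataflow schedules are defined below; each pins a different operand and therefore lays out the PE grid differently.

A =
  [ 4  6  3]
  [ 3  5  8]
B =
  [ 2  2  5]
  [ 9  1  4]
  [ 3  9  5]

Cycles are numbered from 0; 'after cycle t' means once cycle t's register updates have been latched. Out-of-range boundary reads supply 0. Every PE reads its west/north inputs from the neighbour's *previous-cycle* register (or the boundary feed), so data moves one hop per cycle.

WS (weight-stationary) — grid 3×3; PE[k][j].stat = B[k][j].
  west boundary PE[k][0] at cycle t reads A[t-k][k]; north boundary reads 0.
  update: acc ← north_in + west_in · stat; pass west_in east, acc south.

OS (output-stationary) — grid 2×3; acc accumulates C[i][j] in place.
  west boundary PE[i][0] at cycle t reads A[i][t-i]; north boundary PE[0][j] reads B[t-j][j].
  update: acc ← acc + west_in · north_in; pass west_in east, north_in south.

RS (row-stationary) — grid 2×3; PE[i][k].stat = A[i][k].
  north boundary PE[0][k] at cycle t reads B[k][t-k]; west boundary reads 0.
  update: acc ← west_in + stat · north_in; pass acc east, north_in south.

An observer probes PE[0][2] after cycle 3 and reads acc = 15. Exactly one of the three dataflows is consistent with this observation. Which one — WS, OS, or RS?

dataflow = WS

Under WS (3×3), PE[0][2]:
  c0 r0c2: 0 / 0 / 0
  c1 r0c2: 0 / 0 / 0
  c2 r0c2: 20 / 4 / 20
  c3 r0c2: 15 / 3 / 15
Under OS (2×3), PE[0][2]:
  c0 r0c2: 0 / 0 / 0
  c1 r0c2: 0 / 0 / 0
  c2 r0c2: 20 / 4 / 5
  c3 r0c2: 44 / 6 / 4
Under RS (2×3), PE[0][2]:
  c0 r0c2: 0 / 0 / 0
  c1 r0c2: 0 / 0 / 0
  c2 r0c2: 71 / 71 / 3
  c3 r0c2: 41 / 41 / 9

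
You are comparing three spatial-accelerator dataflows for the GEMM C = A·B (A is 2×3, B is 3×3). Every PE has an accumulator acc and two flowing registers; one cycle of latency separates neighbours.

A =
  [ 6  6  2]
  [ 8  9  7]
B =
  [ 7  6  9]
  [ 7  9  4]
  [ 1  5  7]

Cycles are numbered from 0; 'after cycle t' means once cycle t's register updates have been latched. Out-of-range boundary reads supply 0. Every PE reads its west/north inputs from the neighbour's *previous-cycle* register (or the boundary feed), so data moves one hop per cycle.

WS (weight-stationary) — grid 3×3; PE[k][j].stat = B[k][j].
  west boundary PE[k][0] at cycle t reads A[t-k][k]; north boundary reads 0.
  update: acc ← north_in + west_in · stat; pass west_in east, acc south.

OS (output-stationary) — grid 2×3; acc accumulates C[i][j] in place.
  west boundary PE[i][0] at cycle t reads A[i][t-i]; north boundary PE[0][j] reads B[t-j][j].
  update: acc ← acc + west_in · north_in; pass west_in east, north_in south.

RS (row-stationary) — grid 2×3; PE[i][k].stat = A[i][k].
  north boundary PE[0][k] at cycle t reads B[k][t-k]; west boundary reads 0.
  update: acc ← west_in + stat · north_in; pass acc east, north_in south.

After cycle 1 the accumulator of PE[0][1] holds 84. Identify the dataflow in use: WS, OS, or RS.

— WS: 3×3; PE[0][1] trace:
  after 0 — PE[0][1] acc=0, pass-E 0, pass-S 0
  after 1 — PE[0][1] acc=36, pass-E 6, pass-S 36
— OS: 2×3; PE[0][1] trace:
  after 0 — PE[0][1] acc=0, pass-E 0, pass-S 0
  after 1 — PE[0][1] acc=36, pass-E 6, pass-S 6
— RS: 2×3; PE[0][1] trace:
  after 0 — PE[0][1] acc=0, pass-E 0, pass-S 0
  after 1 — PE[0][1] acc=84, pass-E 84, pass-S 7

dataflow = RS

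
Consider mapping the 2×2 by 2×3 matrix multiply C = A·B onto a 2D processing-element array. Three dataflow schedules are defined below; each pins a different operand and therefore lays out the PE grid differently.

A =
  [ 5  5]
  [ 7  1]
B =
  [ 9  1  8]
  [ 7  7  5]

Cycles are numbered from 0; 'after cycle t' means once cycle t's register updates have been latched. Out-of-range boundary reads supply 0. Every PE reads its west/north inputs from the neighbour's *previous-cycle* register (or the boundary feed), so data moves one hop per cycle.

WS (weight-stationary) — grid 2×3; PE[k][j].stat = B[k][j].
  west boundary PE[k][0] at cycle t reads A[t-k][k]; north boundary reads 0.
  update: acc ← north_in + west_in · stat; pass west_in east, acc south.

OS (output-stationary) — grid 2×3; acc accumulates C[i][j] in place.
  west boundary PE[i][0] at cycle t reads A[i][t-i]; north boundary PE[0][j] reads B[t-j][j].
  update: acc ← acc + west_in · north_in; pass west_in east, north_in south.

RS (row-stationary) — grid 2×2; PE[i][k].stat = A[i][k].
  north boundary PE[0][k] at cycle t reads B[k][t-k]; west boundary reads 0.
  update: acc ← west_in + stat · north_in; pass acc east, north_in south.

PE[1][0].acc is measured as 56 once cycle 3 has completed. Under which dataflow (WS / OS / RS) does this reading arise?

dataflow = RS

WS (2×3 grid), PE[1][0]:
  step 0 · PE1,0: acc=0; fwd→0 fwd↓0
  step 1 · PE1,0: acc=80; fwd→5 fwd↓80
  step 2 · PE1,0: acc=70; fwd→1 fwd↓70
  step 3 · PE1,0: acc=0; fwd→0 fwd↓0
OS (2×3 grid), PE[1][0]:
  step 0 · PE1,0: acc=0; fwd→0 fwd↓0
  step 1 · PE1,0: acc=63; fwd→7 fwd↓9
  step 2 · PE1,0: acc=70; fwd→1 fwd↓7
  step 3 · PE1,0: acc=70; fwd→0 fwd↓0
RS (2×2 grid), PE[1][0]:
  step 0 · PE1,0: acc=0; fwd→0 fwd↓0
  step 1 · PE1,0: acc=63; fwd→63 fwd↓9
  step 2 · PE1,0: acc=7; fwd→7 fwd↓1
  step 3 · PE1,0: acc=56; fwd→56 fwd↓8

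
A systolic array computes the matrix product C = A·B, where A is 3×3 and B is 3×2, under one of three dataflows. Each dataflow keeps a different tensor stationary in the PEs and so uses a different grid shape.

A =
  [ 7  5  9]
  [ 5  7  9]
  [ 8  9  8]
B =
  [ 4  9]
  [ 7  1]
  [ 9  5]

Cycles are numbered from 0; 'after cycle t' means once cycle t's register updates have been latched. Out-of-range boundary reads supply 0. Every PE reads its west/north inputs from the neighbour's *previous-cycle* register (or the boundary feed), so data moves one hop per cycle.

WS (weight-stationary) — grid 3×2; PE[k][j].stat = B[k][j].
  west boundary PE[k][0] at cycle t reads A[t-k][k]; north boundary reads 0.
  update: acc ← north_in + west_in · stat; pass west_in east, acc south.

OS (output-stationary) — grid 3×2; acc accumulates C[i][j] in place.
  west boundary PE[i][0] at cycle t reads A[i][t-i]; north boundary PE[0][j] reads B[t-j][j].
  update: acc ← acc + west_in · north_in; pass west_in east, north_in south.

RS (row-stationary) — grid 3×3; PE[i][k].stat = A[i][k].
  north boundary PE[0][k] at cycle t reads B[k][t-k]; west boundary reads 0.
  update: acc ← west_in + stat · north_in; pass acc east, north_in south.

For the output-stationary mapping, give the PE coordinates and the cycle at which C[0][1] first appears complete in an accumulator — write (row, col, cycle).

(row, col, cycle) = (0, 1, 3)

Under OS, C[0][1] lands at PE[0][1]:
  0: (0,1).acc=0  regs=<0,0>
  1: (0,1).acc=63  regs=<7,9>
  2: (0,1).acc=68  regs=<5,1>
  3: (0,1).acc=113  regs=<9,5>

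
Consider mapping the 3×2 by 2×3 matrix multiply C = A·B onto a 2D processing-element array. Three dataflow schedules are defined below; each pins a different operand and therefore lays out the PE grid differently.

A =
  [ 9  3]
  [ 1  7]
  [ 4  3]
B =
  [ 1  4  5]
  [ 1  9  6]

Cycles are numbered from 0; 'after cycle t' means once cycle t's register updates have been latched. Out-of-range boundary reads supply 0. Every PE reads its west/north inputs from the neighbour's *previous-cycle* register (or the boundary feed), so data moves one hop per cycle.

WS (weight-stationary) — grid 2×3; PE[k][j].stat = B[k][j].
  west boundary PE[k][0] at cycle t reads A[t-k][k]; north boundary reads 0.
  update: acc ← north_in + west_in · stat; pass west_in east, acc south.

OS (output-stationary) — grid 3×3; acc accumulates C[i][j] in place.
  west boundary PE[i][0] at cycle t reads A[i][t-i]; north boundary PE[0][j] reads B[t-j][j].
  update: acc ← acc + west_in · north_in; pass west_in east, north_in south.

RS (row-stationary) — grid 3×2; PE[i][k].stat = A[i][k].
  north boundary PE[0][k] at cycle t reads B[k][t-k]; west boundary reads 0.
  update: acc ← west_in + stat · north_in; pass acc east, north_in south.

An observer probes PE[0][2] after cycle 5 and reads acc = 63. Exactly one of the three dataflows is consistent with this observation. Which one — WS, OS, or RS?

WS [2×3] PE[0][2] across cycles:
  0: (0,2).acc=0  regs=<0,0>
  1: (0,2).acc=0  regs=<0,0>
  2: (0,2).acc=45  regs=<9,45>
  3: (0,2).acc=5  regs=<1,5>
  4: (0,2).acc=20  regs=<4,20>
  5: (0,2).acc=0  regs=<0,0>
OS [3×3] PE[0][2] across cycles:
  0: (0,2).acc=0  regs=<0,0>
  1: (0,2).acc=0  regs=<0,0>
  2: (0,2).acc=45  regs=<9,5>
  3: (0,2).acc=63  regs=<3,6>
  4: (0,2).acc=63  regs=<0,0>
  5: (0,2).acc=63  regs=<0,0>
RS: PE[0][2] is outside its 3×2 grid.

dataflow = OS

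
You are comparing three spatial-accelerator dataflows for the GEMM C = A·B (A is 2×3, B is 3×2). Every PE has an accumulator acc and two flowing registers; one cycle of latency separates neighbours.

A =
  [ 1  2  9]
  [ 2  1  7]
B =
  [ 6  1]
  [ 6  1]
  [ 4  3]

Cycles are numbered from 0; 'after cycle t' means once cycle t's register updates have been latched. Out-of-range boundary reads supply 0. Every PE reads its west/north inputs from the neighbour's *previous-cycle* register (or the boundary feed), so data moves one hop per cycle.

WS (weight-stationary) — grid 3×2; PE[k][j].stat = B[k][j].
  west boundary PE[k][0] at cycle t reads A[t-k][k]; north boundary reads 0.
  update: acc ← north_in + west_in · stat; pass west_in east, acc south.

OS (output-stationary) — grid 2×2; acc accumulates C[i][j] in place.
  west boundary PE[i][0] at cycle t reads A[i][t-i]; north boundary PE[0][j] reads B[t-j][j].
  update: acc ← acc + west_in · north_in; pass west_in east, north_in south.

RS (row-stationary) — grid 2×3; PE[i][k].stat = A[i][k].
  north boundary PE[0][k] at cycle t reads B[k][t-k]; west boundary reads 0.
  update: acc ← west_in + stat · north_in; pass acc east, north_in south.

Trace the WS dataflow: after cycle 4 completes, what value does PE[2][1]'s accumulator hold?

PE[2][1].acc = 24

Tracing WS — 3×2 array, target PE[2][1]:
  c0 r1c1: 0 / 0 / 0
  c0 r2c0: 0 / 0 / 0
  c0 r2c1: 0 / 0 / 0
  c1 r1c1: 0 / 0 / 0
  c1 r2c0: 0 / 0 / 0
  c1 r2c1: 0 / 0 / 0
  c2 r1c1: 3 / 2 / 3
  c2 r2c0: 54 / 9 / 54
  c2 r2c1: 0 / 0 / 0
  c3 r1c1: 3 / 1 / 3
  c3 r2c0: 46 / 7 / 46
  c3 r2c1: 30 / 9 / 30
  c4 r1c1: 0 / 0 / 0
  c4 r2c0: 0 / 0 / 0
  c4 r2c1: 24 / 7 / 24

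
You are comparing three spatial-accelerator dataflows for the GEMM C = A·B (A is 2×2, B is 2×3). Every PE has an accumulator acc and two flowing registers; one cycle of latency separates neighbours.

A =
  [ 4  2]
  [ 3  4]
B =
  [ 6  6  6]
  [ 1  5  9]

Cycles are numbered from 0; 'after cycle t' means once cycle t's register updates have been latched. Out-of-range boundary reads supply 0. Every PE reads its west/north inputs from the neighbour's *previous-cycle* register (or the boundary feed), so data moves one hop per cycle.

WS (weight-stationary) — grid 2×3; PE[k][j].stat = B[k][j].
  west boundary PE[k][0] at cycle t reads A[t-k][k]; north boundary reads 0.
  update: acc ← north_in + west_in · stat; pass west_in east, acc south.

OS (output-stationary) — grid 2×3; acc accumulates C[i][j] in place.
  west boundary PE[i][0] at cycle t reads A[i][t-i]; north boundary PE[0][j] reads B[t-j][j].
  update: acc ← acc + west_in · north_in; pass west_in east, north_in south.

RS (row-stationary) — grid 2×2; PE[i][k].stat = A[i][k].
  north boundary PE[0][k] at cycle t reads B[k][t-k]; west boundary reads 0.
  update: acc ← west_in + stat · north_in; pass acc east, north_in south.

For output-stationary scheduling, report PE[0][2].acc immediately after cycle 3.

PE[0][2].acc = 42

OS 2×3: PE[0][2] cycle-by-cycle (with neighbour feeds):
  0: (0,1).acc=0  regs=<0,0>
  0: (0,2).acc=0  regs=<0,0>
  1: (0,1).acc=24  regs=<4,6>
  1: (0,2).acc=0  regs=<0,0>
  2: (0,1).acc=34  regs=<2,5>
  2: (0,2).acc=24  regs=<4,6>
  3: (0,1).acc=34  regs=<0,0>
  3: (0,2).acc=42  regs=<2,9>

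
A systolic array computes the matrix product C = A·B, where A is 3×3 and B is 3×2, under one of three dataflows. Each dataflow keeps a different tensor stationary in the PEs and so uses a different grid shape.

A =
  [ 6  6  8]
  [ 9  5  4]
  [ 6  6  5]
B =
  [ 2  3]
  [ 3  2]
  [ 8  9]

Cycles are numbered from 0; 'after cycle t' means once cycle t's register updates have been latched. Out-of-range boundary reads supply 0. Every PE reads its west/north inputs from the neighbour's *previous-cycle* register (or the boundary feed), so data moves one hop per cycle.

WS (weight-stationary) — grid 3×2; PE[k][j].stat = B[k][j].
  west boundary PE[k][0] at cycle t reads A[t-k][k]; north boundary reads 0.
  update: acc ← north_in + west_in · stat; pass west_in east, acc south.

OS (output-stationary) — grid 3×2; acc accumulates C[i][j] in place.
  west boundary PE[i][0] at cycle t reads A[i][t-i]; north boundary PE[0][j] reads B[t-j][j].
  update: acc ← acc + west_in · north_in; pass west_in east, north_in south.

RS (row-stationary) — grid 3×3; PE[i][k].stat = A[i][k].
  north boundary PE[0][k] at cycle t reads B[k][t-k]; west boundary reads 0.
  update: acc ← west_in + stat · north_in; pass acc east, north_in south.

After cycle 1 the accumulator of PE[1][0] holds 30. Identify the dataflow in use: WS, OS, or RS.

WS [3×2] PE[1][0] across cycles:
  t=0 PE[1][0]: acc=0 h=0 v=0
  t=1 PE[1][0]: acc=30 h=6 v=30
OS [3×2] PE[1][0] across cycles:
  t=0 PE[1][0]: acc=0 h=0 v=0
  t=1 PE[1][0]: acc=18 h=9 v=2
RS [3×3] PE[1][0] across cycles:
  t=0 PE[1][0]: acc=0 h=0 v=0
  t=1 PE[1][0]: acc=18 h=18 v=2

dataflow = WS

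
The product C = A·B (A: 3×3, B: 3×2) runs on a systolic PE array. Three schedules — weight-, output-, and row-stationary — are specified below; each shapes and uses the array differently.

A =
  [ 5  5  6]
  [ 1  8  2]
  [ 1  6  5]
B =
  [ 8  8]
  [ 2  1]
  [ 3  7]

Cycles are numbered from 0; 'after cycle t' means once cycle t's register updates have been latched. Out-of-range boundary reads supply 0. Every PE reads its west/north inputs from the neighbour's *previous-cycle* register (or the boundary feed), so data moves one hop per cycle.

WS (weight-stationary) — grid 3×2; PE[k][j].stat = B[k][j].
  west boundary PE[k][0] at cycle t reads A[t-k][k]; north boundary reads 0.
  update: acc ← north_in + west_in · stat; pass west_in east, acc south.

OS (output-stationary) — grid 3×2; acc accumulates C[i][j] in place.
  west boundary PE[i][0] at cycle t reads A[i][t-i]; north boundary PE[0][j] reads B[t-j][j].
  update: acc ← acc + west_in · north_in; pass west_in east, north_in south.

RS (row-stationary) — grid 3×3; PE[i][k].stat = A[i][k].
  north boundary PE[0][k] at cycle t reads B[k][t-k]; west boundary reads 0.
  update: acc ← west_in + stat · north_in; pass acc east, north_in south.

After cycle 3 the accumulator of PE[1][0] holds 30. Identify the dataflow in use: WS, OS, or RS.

— WS: 3×2; PE[1][0] trace:
  @0  [1,0]  acc 0  |  →0  ↓0
  @1  [1,0]  acc 50  |  →5  ↓50
  @2  [1,0]  acc 24  |  →8  ↓24
  @3  [1,0]  acc 20  |  →6  ↓20
— OS: 3×2; PE[1][0] trace:
  @0  [1,0]  acc 0  |  →0  ↓0
  @1  [1,0]  acc 8  |  →1  ↓8
  @2  [1,0]  acc 24  |  →8  ↓2
  @3  [1,0]  acc 30  |  →2  ↓3
— RS: 3×3; PE[1][0] trace:
  @0  [1,0]  acc 0  |  →0  ↓0
  @1  [1,0]  acc 8  |  →8  ↓8
  @2  [1,0]  acc 8  |  →8  ↓8
  @3  [1,0]  acc 0  |  →0  ↓0

dataflow = OS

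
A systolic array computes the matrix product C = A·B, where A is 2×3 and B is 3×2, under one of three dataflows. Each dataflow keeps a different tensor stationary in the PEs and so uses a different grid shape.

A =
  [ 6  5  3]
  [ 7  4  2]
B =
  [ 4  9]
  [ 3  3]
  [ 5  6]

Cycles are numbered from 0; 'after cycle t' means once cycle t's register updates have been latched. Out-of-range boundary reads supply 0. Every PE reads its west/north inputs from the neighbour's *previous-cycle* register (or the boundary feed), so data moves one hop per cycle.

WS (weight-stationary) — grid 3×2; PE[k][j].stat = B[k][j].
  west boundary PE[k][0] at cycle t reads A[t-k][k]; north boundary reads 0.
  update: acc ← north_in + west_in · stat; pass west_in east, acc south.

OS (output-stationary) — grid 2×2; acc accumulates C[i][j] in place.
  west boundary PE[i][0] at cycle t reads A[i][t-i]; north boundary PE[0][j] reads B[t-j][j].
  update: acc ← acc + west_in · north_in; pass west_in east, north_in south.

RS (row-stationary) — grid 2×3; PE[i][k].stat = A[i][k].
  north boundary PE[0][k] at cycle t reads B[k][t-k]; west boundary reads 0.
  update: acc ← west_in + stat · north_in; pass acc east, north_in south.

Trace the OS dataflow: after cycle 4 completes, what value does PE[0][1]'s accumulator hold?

OS on a 2×2 grid — tracing PE[0][1] and its feeders:
  [0] (0,0) acc=24 (h:6 v:4)
  [0] (0,1) acc=0 (h:0 v:0)
  [1] (0,0) acc=39 (h:5 v:3)
  [1] (0,1) acc=54 (h:6 v:9)
  [2] (0,0) acc=54 (h:3 v:5)
  [2] (0,1) acc=69 (h:5 v:3)
  [3] (0,0) acc=54 (h:0 v:0)
  [3] (0,1) acc=87 (h:3 v:6)
  [4] (0,0) acc=54 (h:0 v:0)
  [4] (0,1) acc=87 (h:0 v:0)

PE[0][1].acc = 87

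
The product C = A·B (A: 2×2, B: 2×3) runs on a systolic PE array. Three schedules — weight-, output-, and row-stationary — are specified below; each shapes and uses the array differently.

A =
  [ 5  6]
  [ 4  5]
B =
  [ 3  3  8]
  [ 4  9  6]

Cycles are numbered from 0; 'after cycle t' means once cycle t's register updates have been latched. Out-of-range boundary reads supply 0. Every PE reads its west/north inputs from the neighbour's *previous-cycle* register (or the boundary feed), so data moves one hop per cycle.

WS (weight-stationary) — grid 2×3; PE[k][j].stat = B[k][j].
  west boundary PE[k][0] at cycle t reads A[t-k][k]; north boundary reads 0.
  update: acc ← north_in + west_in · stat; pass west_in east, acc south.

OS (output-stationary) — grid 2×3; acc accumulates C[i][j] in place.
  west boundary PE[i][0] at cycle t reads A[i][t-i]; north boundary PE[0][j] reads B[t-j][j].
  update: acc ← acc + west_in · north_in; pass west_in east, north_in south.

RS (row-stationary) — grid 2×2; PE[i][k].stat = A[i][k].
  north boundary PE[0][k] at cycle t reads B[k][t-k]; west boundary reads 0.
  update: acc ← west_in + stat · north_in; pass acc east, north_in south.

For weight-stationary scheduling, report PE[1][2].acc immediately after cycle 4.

PE[1][2].acc = 62

WS 2×3: PE[1][2] cycle-by-cycle (with neighbour feeds):
  step 0 · PE0,2: acc=0; fwd→0 fwd↓0
  step 0 · PE1,1: acc=0; fwd→0 fwd↓0
  step 0 · PE1,2: acc=0; fwd→0 fwd↓0
  step 1 · PE0,2: acc=0; fwd→0 fwd↓0
  step 1 · PE1,1: acc=0; fwd→0 fwd↓0
  step 1 · PE1,2: acc=0; fwd→0 fwd↓0
  step 2 · PE0,2: acc=40; fwd→5 fwd↓40
  step 2 · PE1,1: acc=69; fwd→6 fwd↓69
  step 2 · PE1,2: acc=0; fwd→0 fwd↓0
  step 3 · PE0,2: acc=32; fwd→4 fwd↓32
  step 3 · PE1,1: acc=57; fwd→5 fwd↓57
  step 3 · PE1,2: acc=76; fwd→6 fwd↓76
  step 4 · PE0,2: acc=0; fwd→0 fwd↓0
  step 4 · PE1,1: acc=0; fwd→0 fwd↓0
  step 4 · PE1,2: acc=62; fwd→5 fwd↓62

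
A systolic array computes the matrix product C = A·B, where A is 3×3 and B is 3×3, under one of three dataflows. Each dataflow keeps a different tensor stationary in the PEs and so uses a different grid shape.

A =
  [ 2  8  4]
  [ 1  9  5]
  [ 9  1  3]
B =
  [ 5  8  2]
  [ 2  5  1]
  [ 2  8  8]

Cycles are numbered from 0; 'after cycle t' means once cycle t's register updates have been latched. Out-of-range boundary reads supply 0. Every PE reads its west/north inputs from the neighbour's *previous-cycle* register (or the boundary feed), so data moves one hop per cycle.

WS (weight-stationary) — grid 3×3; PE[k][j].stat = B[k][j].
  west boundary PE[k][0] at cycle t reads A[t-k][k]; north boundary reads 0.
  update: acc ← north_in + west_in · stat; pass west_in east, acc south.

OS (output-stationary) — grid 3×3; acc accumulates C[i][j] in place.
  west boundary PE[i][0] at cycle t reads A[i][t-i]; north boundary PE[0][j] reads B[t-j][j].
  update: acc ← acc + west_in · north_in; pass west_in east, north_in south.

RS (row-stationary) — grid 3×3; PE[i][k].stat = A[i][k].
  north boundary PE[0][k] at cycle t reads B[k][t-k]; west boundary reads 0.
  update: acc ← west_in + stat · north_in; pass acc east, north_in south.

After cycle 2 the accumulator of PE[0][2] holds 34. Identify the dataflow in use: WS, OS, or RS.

dataflow = RS

WS (3×3 grid), PE[0][2]:
  step 0 · PE0,2: acc=0; fwd→0 fwd↓0
  step 1 · PE0,2: acc=0; fwd→0 fwd↓0
  step 2 · PE0,2: acc=4; fwd→2 fwd↓4
OS (3×3 grid), PE[0][2]:
  step 0 · PE0,2: acc=0; fwd→0 fwd↓0
  step 1 · PE0,2: acc=0; fwd→0 fwd↓0
  step 2 · PE0,2: acc=4; fwd→2 fwd↓2
RS (3×3 grid), PE[0][2]:
  step 0 · PE0,2: acc=0; fwd→0 fwd↓0
  step 1 · PE0,2: acc=0; fwd→0 fwd↓0
  step 2 · PE0,2: acc=34; fwd→34 fwd↓2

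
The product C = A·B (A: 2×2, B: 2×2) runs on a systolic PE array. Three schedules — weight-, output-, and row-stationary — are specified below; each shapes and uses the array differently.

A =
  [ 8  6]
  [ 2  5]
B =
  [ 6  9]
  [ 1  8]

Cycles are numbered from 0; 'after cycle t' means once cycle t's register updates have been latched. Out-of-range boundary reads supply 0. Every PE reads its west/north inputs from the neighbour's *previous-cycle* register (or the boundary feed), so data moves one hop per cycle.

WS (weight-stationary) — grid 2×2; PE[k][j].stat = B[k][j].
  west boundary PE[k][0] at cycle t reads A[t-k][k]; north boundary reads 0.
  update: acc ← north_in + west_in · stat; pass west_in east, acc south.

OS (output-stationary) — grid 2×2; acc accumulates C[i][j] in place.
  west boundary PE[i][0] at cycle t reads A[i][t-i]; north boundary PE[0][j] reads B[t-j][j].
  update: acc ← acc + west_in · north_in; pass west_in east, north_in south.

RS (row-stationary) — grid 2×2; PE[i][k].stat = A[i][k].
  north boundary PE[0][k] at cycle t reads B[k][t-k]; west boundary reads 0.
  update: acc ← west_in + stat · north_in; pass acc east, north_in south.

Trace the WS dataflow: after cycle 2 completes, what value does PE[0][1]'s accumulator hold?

PE[0][1].acc = 18

WS (2×2). Following PE[0][1] plus its west/north inputs:
  @0  [0,0]  acc 48  |  →8  ↓48
  @0  [0,1]  acc 0  |  →0  ↓0
  @1  [0,0]  acc 12  |  →2  ↓12
  @1  [0,1]  acc 72  |  →8  ↓72
  @2  [0,0]  acc 0  |  →0  ↓0
  @2  [0,1]  acc 18  |  →2  ↓18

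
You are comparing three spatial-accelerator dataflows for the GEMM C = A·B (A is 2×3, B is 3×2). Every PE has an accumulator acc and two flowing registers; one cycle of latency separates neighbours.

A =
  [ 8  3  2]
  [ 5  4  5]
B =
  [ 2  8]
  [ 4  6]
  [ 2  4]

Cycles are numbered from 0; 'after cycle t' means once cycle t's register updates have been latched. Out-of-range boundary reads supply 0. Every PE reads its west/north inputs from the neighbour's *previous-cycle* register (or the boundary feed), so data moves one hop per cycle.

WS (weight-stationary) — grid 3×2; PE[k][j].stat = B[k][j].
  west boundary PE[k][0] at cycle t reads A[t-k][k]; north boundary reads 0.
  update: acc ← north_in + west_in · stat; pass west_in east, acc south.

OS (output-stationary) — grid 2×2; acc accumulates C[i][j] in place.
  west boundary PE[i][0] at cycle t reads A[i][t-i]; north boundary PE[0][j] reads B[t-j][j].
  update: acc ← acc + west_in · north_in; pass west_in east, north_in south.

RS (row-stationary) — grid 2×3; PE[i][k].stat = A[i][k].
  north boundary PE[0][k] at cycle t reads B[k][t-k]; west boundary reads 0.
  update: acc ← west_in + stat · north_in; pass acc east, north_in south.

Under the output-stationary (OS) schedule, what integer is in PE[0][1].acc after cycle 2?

OS 2×2: PE[0][1] cycle-by-cycle (with neighbour feeds):
  cycle 0: PE[0][0] → acc 16, east 8, south 2
  cycle 0: PE[0][1] → acc 0, east 0, south 0
  cycle 1: PE[0][0] → acc 28, east 3, south 4
  cycle 1: PE[0][1] → acc 64, east 8, south 8
  cycle 2: PE[0][0] → acc 32, east 2, south 2
  cycle 2: PE[0][1] → acc 82, east 3, south 6

PE[0][1].acc = 82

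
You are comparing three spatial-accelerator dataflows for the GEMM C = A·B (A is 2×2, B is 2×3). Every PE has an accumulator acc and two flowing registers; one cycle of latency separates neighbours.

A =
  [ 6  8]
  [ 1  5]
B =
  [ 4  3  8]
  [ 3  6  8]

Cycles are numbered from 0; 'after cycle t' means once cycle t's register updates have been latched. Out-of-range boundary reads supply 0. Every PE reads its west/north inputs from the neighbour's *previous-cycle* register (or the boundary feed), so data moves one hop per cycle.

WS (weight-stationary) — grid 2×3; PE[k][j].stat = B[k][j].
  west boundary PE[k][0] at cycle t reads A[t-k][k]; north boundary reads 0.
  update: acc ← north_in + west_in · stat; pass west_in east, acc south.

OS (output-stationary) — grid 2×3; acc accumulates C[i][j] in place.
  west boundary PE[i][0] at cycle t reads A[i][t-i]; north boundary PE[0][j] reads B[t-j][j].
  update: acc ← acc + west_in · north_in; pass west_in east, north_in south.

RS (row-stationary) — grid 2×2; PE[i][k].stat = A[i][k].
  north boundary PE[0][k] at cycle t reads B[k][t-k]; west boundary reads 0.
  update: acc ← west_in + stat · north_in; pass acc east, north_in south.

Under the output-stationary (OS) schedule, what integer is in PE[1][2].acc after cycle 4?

OS 2×3: PE[1][2] cycle-by-cycle (with neighbour feeds):
  step 0 · PE0,2: acc=0; fwd→0 fwd↓0
  step 0 · PE1,1: acc=0; fwd→0 fwd↓0
  step 0 · PE1,2: acc=0; fwd→0 fwd↓0
  step 1 · PE0,2: acc=0; fwd→0 fwd↓0
  step 1 · PE1,1: acc=0; fwd→0 fwd↓0
  step 1 · PE1,2: acc=0; fwd→0 fwd↓0
  step 2 · PE0,2: acc=48; fwd→6 fwd↓8
  step 2 · PE1,1: acc=3; fwd→1 fwd↓3
  step 2 · PE1,2: acc=0; fwd→0 fwd↓0
  step 3 · PE0,2: acc=112; fwd→8 fwd↓8
  step 3 · PE1,1: acc=33; fwd→5 fwd↓6
  step 3 · PE1,2: acc=8; fwd→1 fwd↓8
  step 4 · PE0,2: acc=112; fwd→0 fwd↓0
  step 4 · PE1,1: acc=33; fwd→0 fwd↓0
  step 4 · PE1,2: acc=48; fwd→5 fwd↓8

PE[1][2].acc = 48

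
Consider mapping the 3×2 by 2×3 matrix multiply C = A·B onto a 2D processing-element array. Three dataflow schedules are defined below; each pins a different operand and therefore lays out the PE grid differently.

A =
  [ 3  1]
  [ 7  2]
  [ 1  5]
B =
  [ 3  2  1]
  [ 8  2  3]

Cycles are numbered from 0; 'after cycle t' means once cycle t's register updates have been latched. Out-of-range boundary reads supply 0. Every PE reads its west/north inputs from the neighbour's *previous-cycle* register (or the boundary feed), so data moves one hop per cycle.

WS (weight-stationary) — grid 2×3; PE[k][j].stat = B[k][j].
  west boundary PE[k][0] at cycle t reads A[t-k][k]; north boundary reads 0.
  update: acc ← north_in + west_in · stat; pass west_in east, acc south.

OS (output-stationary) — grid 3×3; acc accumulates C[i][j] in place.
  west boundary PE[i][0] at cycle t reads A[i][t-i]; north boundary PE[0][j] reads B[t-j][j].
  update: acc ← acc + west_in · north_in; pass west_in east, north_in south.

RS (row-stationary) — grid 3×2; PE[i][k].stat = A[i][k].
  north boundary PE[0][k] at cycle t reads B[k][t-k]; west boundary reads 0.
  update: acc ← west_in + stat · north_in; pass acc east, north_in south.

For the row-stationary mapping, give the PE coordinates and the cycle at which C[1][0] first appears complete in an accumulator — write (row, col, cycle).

RS — PE[1][1] is where C[1][0] collects:
  0: (1,1).acc=0  regs=<0,0>
  1: (1,1).acc=0  regs=<0,0>
  2: (1,1).acc=37  regs=<37,8>

(row, col, cycle) = (1, 1, 2)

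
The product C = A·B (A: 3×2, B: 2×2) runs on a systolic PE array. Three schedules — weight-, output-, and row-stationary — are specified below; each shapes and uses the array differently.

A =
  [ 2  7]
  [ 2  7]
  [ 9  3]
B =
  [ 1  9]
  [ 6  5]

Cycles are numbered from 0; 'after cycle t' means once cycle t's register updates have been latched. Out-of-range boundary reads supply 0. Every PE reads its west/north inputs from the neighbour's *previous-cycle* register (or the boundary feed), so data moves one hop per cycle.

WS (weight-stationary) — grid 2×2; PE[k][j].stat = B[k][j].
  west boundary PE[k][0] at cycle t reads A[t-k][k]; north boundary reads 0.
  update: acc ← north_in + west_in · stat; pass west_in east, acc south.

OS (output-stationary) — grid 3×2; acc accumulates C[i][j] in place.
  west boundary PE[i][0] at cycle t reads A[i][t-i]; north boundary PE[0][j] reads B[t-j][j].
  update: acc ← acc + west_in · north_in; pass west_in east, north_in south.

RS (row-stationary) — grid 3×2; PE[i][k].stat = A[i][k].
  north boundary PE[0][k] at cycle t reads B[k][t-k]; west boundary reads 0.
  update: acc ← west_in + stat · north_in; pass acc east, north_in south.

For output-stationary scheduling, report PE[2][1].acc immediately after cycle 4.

Tracing OS — 3×2 array, target PE[2][1]:
  [0] (1,1) acc=0 (h:0 v:0)
  [0] (2,0) acc=0 (h:0 v:0)
  [0] (2,1) acc=0 (h:0 v:0)
  [1] (1,1) acc=0 (h:0 v:0)
  [1] (2,0) acc=0 (h:0 v:0)
  [1] (2,1) acc=0 (h:0 v:0)
  [2] (1,1) acc=18 (h:2 v:9)
  [2] (2,0) acc=9 (h:9 v:1)
  [2] (2,1) acc=0 (h:0 v:0)
  [3] (1,1) acc=53 (h:7 v:5)
  [3] (2,0) acc=27 (h:3 v:6)
  [3] (2,1) acc=81 (h:9 v:9)
  [4] (1,1) acc=53 (h:0 v:0)
  [4] (2,0) acc=27 (h:0 v:0)
  [4] (2,1) acc=96 (h:3 v:5)

PE[2][1].acc = 96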